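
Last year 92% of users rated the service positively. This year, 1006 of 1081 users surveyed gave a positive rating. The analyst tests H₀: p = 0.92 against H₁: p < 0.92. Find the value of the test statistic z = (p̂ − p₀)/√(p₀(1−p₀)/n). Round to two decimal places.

p̂ = 1006/1081 = 0.93062.
Standard error under H₀: √(0.92×0.08/1081) = 0.00825.
z = (0.93062 − 0.92)/0.00825 = 0.01062/0.00825 = 1.29.

z = 1.29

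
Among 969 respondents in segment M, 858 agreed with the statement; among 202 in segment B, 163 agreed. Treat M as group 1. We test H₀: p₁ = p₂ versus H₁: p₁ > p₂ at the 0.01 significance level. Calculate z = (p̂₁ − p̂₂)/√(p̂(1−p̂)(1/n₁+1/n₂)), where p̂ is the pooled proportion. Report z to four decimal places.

p̂₁ = 858/969 = 0.885449, p̂₂ = 163/202 = 0.806931.
Pooled p̂ = (858+163)/(969+202) = 1021/1171 = 0.871904.
SE = √(p̂(1−p̂)(1/n₁+1/n₂)) = √(0.871904·0.128096·0.00598249) = √(0.000668167) = 0.025849.
z = (0.885449 − 0.806931)/0.025849 = 0.078518/0.025849 = 3.0376.
p-value = P(Z > 3.038) ≈ 0.0012; since p < α = 0.01, reject H₀.

z = 3.0376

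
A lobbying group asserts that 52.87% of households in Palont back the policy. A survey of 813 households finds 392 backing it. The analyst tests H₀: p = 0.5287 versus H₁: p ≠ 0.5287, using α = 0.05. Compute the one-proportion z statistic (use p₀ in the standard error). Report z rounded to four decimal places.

p̂ = 392/813 = 0.482165.
Standard error under H₀: √(0.5287×0.4713/813) = 0.017507.
z = (0.482165 − 0.5287)/0.017507 = -0.046535/0.017507 = -2.6581.
Two-sided p-value ≈ 2·Φ(−2.658) = 0.0079; since p < α = 0.05, reject H₀.

z = -2.6581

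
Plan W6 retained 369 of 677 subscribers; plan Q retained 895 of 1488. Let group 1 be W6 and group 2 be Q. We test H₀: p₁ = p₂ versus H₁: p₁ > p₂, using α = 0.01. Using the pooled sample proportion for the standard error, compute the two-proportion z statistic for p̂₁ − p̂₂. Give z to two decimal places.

p̂₁ = 369/677 ≈ 0.54505, p̂₂ = 895/1488 ≈ 0.60148.
Pooled p̂ = (369+895)/(677+1488) = 1264/2165 = 0.58383.
SE = √(p̂(1−p̂)(1/n₁+1/n₂)) = √(0.58383·0.41617·0.00214915) = √(0.000522183) = 0.02285.
z = (0.54505 − 0.60148)/0.02285 = -0.05643/0.02285 = -2.47.
p-value = P(Z > -2.469) ≈ 0.9932. With α = 0.01, fail to reject H₀.

z = -2.47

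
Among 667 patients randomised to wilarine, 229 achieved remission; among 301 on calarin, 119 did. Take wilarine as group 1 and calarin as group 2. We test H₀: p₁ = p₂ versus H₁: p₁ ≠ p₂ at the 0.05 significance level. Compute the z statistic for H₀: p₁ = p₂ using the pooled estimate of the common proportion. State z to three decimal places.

z = -1.561

p̂₁ = 229/667 ≈ 0.34333, p̂₂ = 119/301 ≈ 0.39535.
Pooled p̂ = (229+119)/(667+301) = 348/968 = 0.35950.
SE = √(0.230261 × 0.00482151) = 0.03332.
z = (0.34333 − 0.39535)/0.03332 = -0.05202/0.03332 = -1.561.
p-value = 2·P(Z > 1.561) ≈ 0.1185. With α = 0.05, fail to reject H₀.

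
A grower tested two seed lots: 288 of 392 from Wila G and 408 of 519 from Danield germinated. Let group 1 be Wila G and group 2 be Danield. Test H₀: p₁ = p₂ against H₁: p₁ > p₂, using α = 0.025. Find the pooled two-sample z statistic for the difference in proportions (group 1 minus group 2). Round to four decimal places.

z = -1.8101

p̂₁ = 288/392 = 0.734694, p̂₂ = 408/519 = 0.786127.
Pooled p̂ = (288+408)/(392+519) = 696/911 = 0.763996.
SE = √(0.180306 × 0.0044778) = 0.028414.
z = (0.734694 − 0.786127)/0.028414 = -0.051433/0.028414 = -1.8101.
p-value = P(Z > -1.810) ≈ 0.9649. With α = 0.025, fail to reject H₀.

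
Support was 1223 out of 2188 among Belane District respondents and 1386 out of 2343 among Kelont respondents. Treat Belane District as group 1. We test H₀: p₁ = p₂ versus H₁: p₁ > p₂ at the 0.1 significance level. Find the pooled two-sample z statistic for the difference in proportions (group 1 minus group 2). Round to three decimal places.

p̂₁ = 1223/2188 = 0.558958, p̂₂ = 1386/2343 = 0.591549.
Pooled p̂ = (1223+1386)/(2188+2343) = 2609/4531 = 0.575811.
SE = √(p̂(1−p̂)(1/n₁+1/n₂)) = √(0.575811·0.424189·0.000883842) = √(0.000215881) = 0.014693.
z = (0.558958 − 0.591549)/0.014693 = -0.032591/0.014693 = -2.218.
p-value = P(Z > -2.218) ≈ 0.9867. With α = 0.1, fail to reject H₀.

z = -2.218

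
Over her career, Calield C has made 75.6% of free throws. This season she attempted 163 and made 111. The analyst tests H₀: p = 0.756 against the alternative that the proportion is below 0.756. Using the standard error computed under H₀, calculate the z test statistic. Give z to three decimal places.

p̂ = 111/163 ≈ 0.68098.
SE = √(p₀(1−p₀)/n) = √(0.18446/163) = 0.03364.
z = (0.68098 − 0.756)/0.03364 = -0.07502/0.03364 = -2.230.
p-value = P(Z < -2.230) ≈ 0.0129.

z = -2.230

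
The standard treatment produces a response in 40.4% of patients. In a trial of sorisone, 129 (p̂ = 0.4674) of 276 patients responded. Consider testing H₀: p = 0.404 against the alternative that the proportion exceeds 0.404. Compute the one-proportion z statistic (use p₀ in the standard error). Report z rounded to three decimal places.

z = 2.146

p̂ = 129/276 = 0.46739.
Under H₀, SE = √(0.404·0.596/276) = √(0.000872406) = 0.02954.
z = (0.46739 − 0.404)/0.02954 = 0.06339/0.02954 = 2.146.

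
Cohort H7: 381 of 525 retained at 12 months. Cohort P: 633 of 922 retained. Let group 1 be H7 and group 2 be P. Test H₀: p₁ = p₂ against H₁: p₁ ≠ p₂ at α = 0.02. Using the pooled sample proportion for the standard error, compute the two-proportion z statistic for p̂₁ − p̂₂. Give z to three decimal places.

z = 1.564

p̂₁ = 381/525 ≈ 0.72571, p̂₂ = 633/922 ≈ 0.68655.
Pooled p̂ = (381+633)/(525+922) = 1014/1447 = 0.70076.
SE = √(0.209695 × 0.00298936) = 0.02504.
z = (0.72571 − 0.68655)/0.02504 = 0.03916/0.02504 = 1.564.
p-value = 2·P(Z > 1.564) ≈ 0.1178, so at α = 0.02 we fail to reject H₀.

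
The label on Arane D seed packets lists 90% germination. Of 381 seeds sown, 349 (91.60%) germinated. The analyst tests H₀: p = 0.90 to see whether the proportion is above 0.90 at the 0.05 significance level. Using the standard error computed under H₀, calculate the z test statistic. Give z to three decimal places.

p̂ = 349/381 ≈ 0.91601.
Under H₀, SE = √(0.9·0.1/381) = √(0.00023622) = 0.01537.
z = (0.91601 − 0.9)/0.01537 = 0.01601/0.01537 = 1.042.
p-value = P(Z > 1.042) ≈ 0.1488; since p > α = 0.05, fail to reject H₀.

z = 1.042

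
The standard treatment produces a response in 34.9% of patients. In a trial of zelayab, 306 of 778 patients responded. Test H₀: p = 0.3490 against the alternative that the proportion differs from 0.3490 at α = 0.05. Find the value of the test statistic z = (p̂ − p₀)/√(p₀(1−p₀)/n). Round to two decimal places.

p̂ = 306/778 = 0.3933.
Under H₀, SE = √(0.349·0.651/778) = √(0.00029203) = 0.0171.
z = (0.3933 − 0.349)/0.0171 = 0.0443/0.0171 = 2.59.
Two-sided p-value ≈ 2·Φ(−2.593) = 0.0095, so at α = 0.05 we reject H₀.

z = 2.59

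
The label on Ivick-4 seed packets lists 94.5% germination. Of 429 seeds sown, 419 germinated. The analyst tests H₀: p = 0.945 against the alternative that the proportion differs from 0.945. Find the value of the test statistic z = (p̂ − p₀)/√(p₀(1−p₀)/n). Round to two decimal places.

z = 2.88

p̂ = 419/429 ≈ 0.9767.
Under H₀, SE = √(0.945·0.055/429) = √(0.000121154) = 0.0110.
z = (0.9767 − 0.945)/0.0110 = 0.0317/0.0110 = 2.88.
p-value = 2·P(Z > 2.879) ≈ 0.0040.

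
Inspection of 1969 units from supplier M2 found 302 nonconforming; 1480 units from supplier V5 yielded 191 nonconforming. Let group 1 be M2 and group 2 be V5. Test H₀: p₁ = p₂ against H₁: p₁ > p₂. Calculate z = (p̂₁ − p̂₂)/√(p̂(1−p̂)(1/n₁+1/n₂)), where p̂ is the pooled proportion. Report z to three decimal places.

p̂₁ = 302/1969 = 0.153377, p̂₂ = 191/1480 = 0.129054.
Pooled p̂ = (302+191)/(1969+1480) = 493/3449 = 0.142940.
SE = √(p̂(1−p̂)(1/n₁+1/n₂)) = √(0.142940·0.857060·0.00118355) = √(0.000144994) = 0.012041.
z = (0.153377 − 0.129054)/0.012041 = 0.024323/0.012041 = 2.020.

z = 2.020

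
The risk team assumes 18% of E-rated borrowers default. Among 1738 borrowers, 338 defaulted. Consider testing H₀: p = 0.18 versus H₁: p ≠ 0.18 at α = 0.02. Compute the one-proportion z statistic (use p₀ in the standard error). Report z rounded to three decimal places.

z = 1.571

p̂ = 338/1738 = 0.194476.
Standard error under H₀: √(0.18×0.82/1738) = 0.009215.
z = (0.194476 − 0.18)/0.009215 = 0.014476/0.009215 = 1.571.
Two-sided p-value ≈ 2·Φ(−1.571) = 0.1162, so at α = 0.02 we fail to reject H₀.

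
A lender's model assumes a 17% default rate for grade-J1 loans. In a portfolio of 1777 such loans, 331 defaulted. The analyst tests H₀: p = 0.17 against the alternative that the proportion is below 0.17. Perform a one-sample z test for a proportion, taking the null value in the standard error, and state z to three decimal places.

p̂ = 331/1777 = 0.18627.
Standard error under H₀: √(0.17×0.83/1777) = 0.00891.
z = (0.18627 − 0.17)/0.00891 = 0.01627/0.00891 = 1.826.

z = 1.826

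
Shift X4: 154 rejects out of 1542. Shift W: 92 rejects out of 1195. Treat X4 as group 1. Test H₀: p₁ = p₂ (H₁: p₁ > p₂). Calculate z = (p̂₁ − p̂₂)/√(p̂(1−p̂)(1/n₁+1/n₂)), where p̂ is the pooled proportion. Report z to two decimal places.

p̂₁ = 154/1542 = 0.0999, p̂₂ = 92/1195 = 0.0770.
Pooled p̂ = (154+92)/(1542+1195) = 246/2737 = 0.0899.
SE = √(0.0818011 × 0.00148533) = 0.0110.
z = (0.0999 − 0.0770)/0.0110 = 0.0229/0.0110 = 2.08.

z = 2.08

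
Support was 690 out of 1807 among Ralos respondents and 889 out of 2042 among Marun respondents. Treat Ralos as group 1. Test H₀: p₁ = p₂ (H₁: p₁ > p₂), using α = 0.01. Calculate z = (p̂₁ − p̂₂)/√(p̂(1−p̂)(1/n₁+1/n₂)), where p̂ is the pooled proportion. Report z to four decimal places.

z = -3.3683

p̂₁ = 690/1807 = 0.381848, p̂₂ = 889/2042 = 0.435357.
Pooled p̂ = (690+889)/(1807+2042) = 1579/3849 = 0.410236.
SE = √(p̂(1−p̂)(1/n₁+1/n₂)) = √(0.410236·0.589764·0.00104312) = √(0.000252375) = 0.015886.
z = (0.381848 − 0.435357)/0.015886 = -0.053509/0.015886 = -3.3683.
p-value = P(Z > -3.368) ≈ 0.9996. With α = 0.01, fail to reject H₀.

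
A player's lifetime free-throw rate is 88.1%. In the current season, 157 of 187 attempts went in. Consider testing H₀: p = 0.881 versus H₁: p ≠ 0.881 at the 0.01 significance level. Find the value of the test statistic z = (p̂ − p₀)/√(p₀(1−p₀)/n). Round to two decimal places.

p̂ = 157/187 = 0.8396.
SE = √(p₀(1−p₀)/n) = √(0.10484/187) = 0.0237.
z = (0.8396 − 0.881)/0.0237 = -0.0414/0.0237 = -1.75.
Two-sided p-value ≈ 2·Φ(−1.750) = 0.0802. With α = 0.01, fail to reject H₀.

z = -1.75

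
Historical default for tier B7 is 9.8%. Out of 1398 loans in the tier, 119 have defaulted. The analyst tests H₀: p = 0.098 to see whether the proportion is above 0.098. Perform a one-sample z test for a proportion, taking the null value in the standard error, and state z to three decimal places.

z = -1.620

p̂ = 119/1398 = 0.08512.
Under H₀, SE = √(0.098·0.902/1398) = √(6.32303e-05) = 0.00795.
z = (0.08512 − 0.098)/0.00795 = -0.01288/0.00795 = -1.620.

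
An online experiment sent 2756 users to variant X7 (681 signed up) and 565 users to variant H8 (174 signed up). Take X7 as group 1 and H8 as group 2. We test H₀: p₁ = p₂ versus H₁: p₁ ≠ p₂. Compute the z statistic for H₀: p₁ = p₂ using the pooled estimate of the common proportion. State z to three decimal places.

p̂₁ = 681/2756 = 0.24710, p̂₂ = 174/565 = 0.30796.
Pooled p̂ = (681+174)/(2756+565) = 855/3321 = 0.25745.
SE = √(p̂(1−p̂)(1/n₁+1/n₂)) = √(0.25745·0.74255·0.00213276) = √(0.000407721) = 0.02019.
z = (0.24710 − 0.30796)/0.02019 = -0.06086/0.02019 = -3.014.

z = -3.014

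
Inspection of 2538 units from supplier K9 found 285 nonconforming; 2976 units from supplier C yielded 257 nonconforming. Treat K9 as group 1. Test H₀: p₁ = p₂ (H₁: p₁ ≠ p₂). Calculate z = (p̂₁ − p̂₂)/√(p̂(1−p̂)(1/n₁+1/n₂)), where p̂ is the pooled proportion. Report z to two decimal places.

p̂₁ = 285/2538 ≈ 0.112293, p̂₂ = 257/2976 ≈ 0.086358.
Pooled p̂ = (285+257)/(2538+2976) = 542/5514 = 0.098295.
SE = √(0.0886333 × 0.000730033) = 0.008044.
z = (0.112293 − 0.086358)/0.008044 = 0.025935/0.008044 = 3.22.
Two-sided p-value ≈ 2·Φ(−3.224) = 0.0013.

z = 3.22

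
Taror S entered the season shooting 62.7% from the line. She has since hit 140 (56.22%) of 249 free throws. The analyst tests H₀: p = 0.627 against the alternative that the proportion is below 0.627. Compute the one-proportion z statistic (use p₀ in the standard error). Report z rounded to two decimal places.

z = -2.11

p̂ = 140/249 = 0.56225.
Standard error under H₀: √(0.627×0.373/249) = 0.03065.
z = (0.56225 − 0.627)/0.03065 = -0.06475/0.03065 = -2.11.
p-value = P(Z < -2.113) ≈ 0.0173.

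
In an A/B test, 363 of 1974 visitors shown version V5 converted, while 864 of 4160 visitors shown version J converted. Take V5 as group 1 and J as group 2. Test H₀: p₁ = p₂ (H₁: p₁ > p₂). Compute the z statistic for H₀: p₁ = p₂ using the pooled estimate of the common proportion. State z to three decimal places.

p̂₁ = 363/1974 ≈ 0.18389, p̂₂ = 864/4160 ≈ 0.20769.
Pooled p̂ = (363+864)/(1974+4160) = 1227/6134 = 0.20003.
SE = √(0.16002 × 0.00074697) = 0.01093.
z = (0.18389 − 0.20769)/0.01093 = -0.02380/0.01093 = -2.177.
p-value = P(Z > -2.177) ≈ 0.9853.

z = -2.177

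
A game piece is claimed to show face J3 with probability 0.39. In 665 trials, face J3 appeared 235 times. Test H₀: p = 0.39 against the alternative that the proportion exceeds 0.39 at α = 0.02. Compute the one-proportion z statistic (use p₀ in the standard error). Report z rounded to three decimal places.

p̂ = 235/665 = 0.353383.
SE = √(p₀(1−p₀)/n) = √(0.2379/665) = 0.018914.
z = (0.353383 − 0.39)/0.018914 = -0.036617/0.018914 = -1.936.
p-value = P(Z > -1.936) ≈ 0.9736, so at α = 0.02 we fail to reject H₀.

z = -1.936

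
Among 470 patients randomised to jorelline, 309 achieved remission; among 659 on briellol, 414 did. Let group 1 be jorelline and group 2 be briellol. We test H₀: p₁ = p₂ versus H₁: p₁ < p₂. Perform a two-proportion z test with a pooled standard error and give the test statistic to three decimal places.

z = 1.009

p̂₁ = 309/470 = 0.65745, p̂₂ = 414/659 = 0.62822.
Pooled p̂ = (309+414)/(470+659) = 723/1129 = 0.64039.
SE = √(p̂(1−p̂)(1/n₁+1/n₂)) = √(0.64039·0.35961·0.00364511) = √(0.000839435) = 0.02897.
z = (0.65745 − 0.62822)/0.02897 = 0.02923/0.02897 = 1.009.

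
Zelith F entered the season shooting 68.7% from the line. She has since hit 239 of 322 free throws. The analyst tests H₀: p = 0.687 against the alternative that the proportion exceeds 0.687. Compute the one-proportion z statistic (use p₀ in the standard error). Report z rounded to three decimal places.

p̂ = 239/322 ≈ 0.742236.
Under H₀, SE = √(0.687·0.313/322) = √(0.000667798) = 0.025842.
z = (0.742236 − 0.687)/0.025842 = 0.055236/0.025842 = 2.137.

z = 2.137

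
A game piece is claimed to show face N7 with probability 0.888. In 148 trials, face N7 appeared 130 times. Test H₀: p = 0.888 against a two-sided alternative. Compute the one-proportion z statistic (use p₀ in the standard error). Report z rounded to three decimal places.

z = -0.371

p̂ = 130/148 ≈ 0.87838.
SE = √(p₀(1−p₀)/n) = √(0.099456/148) = 0.02592.
z = (0.87838 − 0.888)/0.02592 = -0.00962/0.02592 = -0.371.
Two-sided p-value ≈ 2·Φ(−0.371) = 0.7105.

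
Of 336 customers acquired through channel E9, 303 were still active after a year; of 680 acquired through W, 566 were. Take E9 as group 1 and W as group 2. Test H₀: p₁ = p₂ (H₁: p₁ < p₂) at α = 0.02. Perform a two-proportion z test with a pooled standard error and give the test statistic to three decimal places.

p̂₁ = 303/336 ≈ 0.90179, p̂₂ = 566/680 ≈ 0.83235.
Pooled p̂ = (303+566)/(336+680) = 869/1016 = 0.85531.
SE = √(0.123751 × 0.00444678) = 0.02346.
z = (0.90179 − 0.83235)/0.02346 = 0.06944/0.02346 = 2.960.
p-value = P(Z < 2.960) ≈ 0.9985. With α = 0.02, fail to reject H₀.

z = 2.960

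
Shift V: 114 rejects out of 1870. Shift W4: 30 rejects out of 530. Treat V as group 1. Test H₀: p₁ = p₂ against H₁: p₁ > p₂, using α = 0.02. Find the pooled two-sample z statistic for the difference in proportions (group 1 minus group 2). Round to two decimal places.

z = 0.37

p̂₁ = 114/1870 = 0.06096, p̂₂ = 30/530 = 0.05660.
Pooled p̂ = (114+30)/(1870+530) = 144/2400 = 0.06000.
SE = √(0.0564 × 0.00242155) = 0.01169.
z = (0.06096 − 0.05660)/0.01169 = 0.00436/0.01169 = 0.37.
p-value = P(Z > 0.373) ≈ 0.3546, so at α = 0.02 we fail to reject H₀.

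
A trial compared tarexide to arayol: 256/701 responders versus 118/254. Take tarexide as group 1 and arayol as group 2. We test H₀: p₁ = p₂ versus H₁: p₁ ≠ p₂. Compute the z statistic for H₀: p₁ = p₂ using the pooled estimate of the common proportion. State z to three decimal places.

p̂₁ = 256/701 = 0.36519, p̂₂ = 118/254 = 0.46457.
Pooled p̂ = (256+118)/(701+254) = 374/955 = 0.39162.
SE = √(0.238254 × 0.00536354) = 0.03575.
z = (0.36519 − 0.46457)/0.03575 = -0.09938/0.03575 = -2.780.
p-value = 2·P(Z > 2.780) ≈ 0.0054.

z = -2.780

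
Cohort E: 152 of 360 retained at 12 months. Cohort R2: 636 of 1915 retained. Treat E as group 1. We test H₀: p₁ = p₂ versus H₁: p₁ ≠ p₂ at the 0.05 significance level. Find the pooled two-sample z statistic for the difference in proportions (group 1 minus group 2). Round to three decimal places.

z = 3.297

p̂₁ = 152/360 ≈ 0.42222, p̂₂ = 636/1915 ≈ 0.33211.
Pooled p̂ = (152+636)/(360+1915) = 788/2275 = 0.34637.
SE = √(p̂(1−p̂)(1/n₁+1/n₂)) = √(0.34637·0.65363·0.00329997) = √(0.00074711) = 0.02733.
z = (0.42222 − 0.33211)/0.02733 = 0.09011/0.02733 = 3.297.
p-value = 2·P(Z > 3.297) ≈ 0.0010. With α = 0.05, reject H₀.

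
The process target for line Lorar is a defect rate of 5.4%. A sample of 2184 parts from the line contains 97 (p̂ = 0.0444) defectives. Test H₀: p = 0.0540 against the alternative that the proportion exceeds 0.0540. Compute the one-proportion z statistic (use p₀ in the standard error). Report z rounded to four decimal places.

p̂ = 97/2184 ≈ 0.0444139.
Under H₀, SE = √(0.054·0.946/2184) = √(2.33901e-05) = 0.0048363.
z = (0.0444139 − 0.054)/0.0048363 = -0.0095861/0.0048363 = -1.9821.
p-value = P(Z > -1.982) ≈ 0.9763.

z = -1.9821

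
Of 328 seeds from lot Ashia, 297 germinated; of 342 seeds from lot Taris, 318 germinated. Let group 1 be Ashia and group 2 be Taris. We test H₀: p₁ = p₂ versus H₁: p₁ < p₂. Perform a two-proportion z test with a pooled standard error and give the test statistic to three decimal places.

p̂₁ = 297/328 = 0.90549, p̂₂ = 318/342 = 0.92982.
Pooled p̂ = (297+318)/(328+342) = 615/670 = 0.91791.
SE = √(p̂(1−p̂)(1/n₁+1/n₂)) = √(0.91791·0.08209·0.00597276) = √(0.000450052) = 0.02121.
z = (0.90549 − 0.92982)/0.02121 = -0.02433/0.02121 = -1.147.

z = -1.147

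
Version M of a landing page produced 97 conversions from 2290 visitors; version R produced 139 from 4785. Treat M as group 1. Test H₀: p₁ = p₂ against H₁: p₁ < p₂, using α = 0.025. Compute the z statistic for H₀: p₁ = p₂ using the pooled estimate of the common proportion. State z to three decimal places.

z = 2.917

p̂₁ = 97/2290 = 0.042358, p̂₂ = 139/4785 = 0.029049.
Pooled p̂ = (97+139)/(2290+4785) = 236/7075 = 0.033357.
SE = √(0.0322442 × 0.000645668) = 0.004563.
z = (0.042358 − 0.029049)/0.004563 = 0.013309/0.004563 = 2.917.
p-value = P(Z < 2.917) ≈ 0.9982. With α = 0.025, fail to reject H₀.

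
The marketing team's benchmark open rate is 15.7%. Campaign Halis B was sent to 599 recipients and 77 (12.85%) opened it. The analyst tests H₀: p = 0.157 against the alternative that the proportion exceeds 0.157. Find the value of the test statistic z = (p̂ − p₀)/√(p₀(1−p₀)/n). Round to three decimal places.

z = -1.914

p̂ = 77/599 = 0.128548.
Standard error under H₀: √(0.157×0.843/599) = 0.014864.
z = (0.128548 − 0.157)/0.014864 = -0.028452/0.014864 = -1.914.
p-value = P(Z > -1.914) ≈ 0.9722.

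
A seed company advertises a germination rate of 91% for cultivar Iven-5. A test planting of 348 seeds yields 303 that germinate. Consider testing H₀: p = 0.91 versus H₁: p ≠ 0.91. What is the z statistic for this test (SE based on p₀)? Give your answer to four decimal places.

p̂ = 303/348 = 0.870690.
Under H₀, SE = √(0.91·0.09/348) = √(0.000235345) = 0.015341.
z = (0.870690 − 0.91)/0.015341 = -0.039310/0.015341 = -2.5624.
p-value = 2·P(Z > 2.562) ≈ 0.0104.

z = -2.5624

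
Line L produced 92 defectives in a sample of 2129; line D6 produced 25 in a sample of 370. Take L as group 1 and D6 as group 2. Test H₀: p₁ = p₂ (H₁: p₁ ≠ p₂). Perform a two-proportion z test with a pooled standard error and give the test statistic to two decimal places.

p̂₁ = 92/2129 = 0.0432, p̂₂ = 25/370 = 0.0676.
Pooled p̂ = (92+25)/(2129+370) = 117/2499 = 0.0468.
SE = √(p̂(1−p̂)(1/n₁+1/n₂)) = √(0.0468·0.9532·0.00317241) = √(0.000141574) = 0.0119.
z = (0.0432 − 0.0676)/0.0119 = -0.0244/0.0119 = -2.05.

z = -2.05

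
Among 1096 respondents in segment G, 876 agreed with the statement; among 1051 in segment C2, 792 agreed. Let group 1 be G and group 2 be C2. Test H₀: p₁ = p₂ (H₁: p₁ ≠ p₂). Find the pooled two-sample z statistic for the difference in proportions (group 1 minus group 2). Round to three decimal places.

p̂₁ = 876/1096 ≈ 0.79927, p̂₂ = 792/1051 ≈ 0.75357.
Pooled p̂ = (876+792)/(1096+1051) = 1668/2147 = 0.77690.
SE = √(0.173327 × 0.00186388) = 0.01797.
z = (0.79927 − 0.75357)/0.01797 = 0.04570/0.01797 = 2.543.

z = 2.543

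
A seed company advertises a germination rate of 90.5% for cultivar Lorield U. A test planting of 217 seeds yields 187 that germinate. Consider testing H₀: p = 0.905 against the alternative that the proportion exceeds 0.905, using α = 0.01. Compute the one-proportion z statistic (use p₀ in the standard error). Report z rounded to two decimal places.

p̂ = 187/217 ≈ 0.8618.
Standard error under H₀: √(0.905×0.095/217) = 0.0199.
z = (0.8618 − 0.905)/0.0199 = -0.0432/0.0199 = -2.17.
p-value = P(Z > -2.173) ≈ 0.9851; since p > α = 0.01, fail to reject H₀.

z = -2.17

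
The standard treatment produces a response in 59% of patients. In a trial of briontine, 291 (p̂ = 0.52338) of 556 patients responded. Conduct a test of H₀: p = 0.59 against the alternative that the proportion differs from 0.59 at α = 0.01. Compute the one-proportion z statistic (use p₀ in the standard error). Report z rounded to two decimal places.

z = -3.19

p̂ = 291/556 ≈ 0.5234.
Standard error under H₀: √(0.59×0.41/556) = 0.0209.
z = (0.5234 − 0.59)/0.0209 = -0.0666/0.0209 = -3.19.
p-value = 2·P(Z > 3.194) ≈ 0.0014. With α = 0.01, reject H₀.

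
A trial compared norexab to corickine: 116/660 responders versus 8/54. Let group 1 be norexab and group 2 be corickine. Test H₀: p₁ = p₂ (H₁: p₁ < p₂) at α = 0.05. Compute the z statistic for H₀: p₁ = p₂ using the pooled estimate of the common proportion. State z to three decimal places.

p̂₁ = 116/660 = 0.17576, p̂₂ = 8/54 = 0.14815.
Pooled p̂ = (116+8)/(660+54) = 124/714 = 0.17367.
SE = √(0.143508 × 0.0200337) = 0.05362.
z = (0.17576 − 0.14815)/0.05362 = 0.02761/0.05362 = 0.515.
p-value = P(Z < 0.515) ≈ 0.6967, so at α = 0.05 we fail to reject H₀.

z = 0.515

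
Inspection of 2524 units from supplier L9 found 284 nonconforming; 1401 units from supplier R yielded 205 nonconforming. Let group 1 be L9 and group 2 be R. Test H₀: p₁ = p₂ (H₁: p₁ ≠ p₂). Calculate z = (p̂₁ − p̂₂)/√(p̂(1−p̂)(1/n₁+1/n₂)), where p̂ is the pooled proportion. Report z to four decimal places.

z = -3.0724

p̂₁ = 284/2524 = 0.1125198, p̂₂ = 205/1401 = 0.1463241.
Pooled p̂ = (284+205)/(2524+1401) = 489/3925 = 0.1245860.
SE = √(0.109064 × 0.00110997) = 0.0110027.
z = (0.1125198 − 0.1463241)/0.0110027 = -0.0338043/0.0110027 = -3.0724.
Two-sided p-value ≈ 2·Φ(−3.072) = 0.0021.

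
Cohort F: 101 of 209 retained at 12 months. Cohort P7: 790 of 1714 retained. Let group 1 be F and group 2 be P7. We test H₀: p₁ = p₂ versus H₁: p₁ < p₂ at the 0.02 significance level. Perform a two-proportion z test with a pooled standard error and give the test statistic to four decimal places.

z = 0.6116

p̂₁ = 101/209 ≈ 0.483254, p̂₂ = 790/1714 ≈ 0.460910.
Pooled p̂ = (101+790)/(209+1714) = 891/1923 = 0.463339.
SE = √(p̂(1−p̂)(1/n₁+1/n₂)) = √(0.463339·0.536661·0.00536812) = √(0.00133481) = 0.036535.
z = (0.483254 − 0.460910)/0.036535 = 0.022344/0.036535 = 0.6116.
p-value = P(Z < 0.612) ≈ 0.7296, so at α = 0.02 we fail to reject H₀.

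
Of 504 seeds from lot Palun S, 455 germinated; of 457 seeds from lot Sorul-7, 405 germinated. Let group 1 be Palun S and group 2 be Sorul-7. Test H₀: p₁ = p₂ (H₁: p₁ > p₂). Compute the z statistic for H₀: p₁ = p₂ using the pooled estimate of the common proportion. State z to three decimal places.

p̂₁ = 455/504 = 0.90278, p̂₂ = 405/457 = 0.88621.
Pooled p̂ = (455+405)/(504+457) = 860/961 = 0.89490.
SE = √(p̂(1−p̂)(1/n₁+1/n₂)) = √(0.89490·0.10510·0.00417231) = √(0.000392419) = 0.01981.
z = (0.90278 − 0.88621)/0.01981 = 0.01657/0.01981 = 0.836.

z = 0.836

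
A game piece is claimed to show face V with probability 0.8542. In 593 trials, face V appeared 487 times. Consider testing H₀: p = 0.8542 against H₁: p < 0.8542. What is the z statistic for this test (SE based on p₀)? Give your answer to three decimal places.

z = -2.274

p̂ = 487/593 ≈ 0.82125.
Standard error under H₀: √(0.8542×0.1458/593) = 0.01449.
z = (0.82125 − 0.8542)/0.01449 = -0.03295/0.01449 = -2.274.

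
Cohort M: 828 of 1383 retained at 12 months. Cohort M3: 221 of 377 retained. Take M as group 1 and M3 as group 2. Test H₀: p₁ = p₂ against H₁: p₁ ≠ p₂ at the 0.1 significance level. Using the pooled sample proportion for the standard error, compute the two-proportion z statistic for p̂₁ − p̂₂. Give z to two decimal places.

p̂₁ = 828/1383 = 0.5987, p̂₂ = 221/377 = 0.5862.
Pooled p̂ = (828+221)/(1383+377) = 1049/1760 = 0.5960.
SE = √(0.24078 × 0.00337559) = 0.0285.
z = (0.5987 − 0.5862)/0.0285 = 0.0125/0.0285 = 0.44.
p-value = 2·P(Z > 0.438) ≈ 0.6613. With α = 0.1, fail to reject H₀.

z = 0.44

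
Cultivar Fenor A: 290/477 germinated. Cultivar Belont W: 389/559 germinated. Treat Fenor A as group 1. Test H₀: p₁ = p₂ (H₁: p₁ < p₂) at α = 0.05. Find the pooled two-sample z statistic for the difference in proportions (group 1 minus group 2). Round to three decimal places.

z = -2.968

p̂₁ = 290/477 ≈ 0.60797, p̂₂ = 389/559 ≈ 0.69589.
Pooled p̂ = (290+389)/(477+559) = 679/1036 = 0.65541.
SE = √(0.225849 × 0.00388534) = 0.02962.
z = (0.60797 − 0.69589)/0.02962 = -0.08792/0.02962 = -2.968.
p-value = P(Z < -2.968) ≈ 0.0015; since p < α = 0.05, reject H₀.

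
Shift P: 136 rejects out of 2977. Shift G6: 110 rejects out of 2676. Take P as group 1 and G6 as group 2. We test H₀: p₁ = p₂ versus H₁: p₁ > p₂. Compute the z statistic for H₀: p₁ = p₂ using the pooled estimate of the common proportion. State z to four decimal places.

z = 0.8423

p̂₁ = 136/2977 ≈ 0.045684, p̂₂ = 110/2676 ≈ 0.041106.
Pooled p̂ = (136+110)/(2977+2676) = 246/5653 = 0.043517.
SE = √(p̂(1−p̂)(1/n₁+1/n₂)) = √(0.043517·0.956483·0.000709601) = √(2.95357e-05) = 0.005435.
z = (0.045684 − 0.041106)/0.005435 = 0.004578/0.005435 = 0.8423.
p-value = P(Z > 0.842) ≈ 0.1998.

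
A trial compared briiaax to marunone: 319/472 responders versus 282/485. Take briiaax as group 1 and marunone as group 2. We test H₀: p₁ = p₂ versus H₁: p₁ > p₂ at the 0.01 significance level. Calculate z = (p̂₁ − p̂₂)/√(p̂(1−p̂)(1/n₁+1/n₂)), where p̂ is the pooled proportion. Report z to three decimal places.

p̂₁ = 319/472 ≈ 0.67585, p̂₂ = 282/485 ≈ 0.58144.
Pooled p̂ = (319+282)/(472+485) = 601/957 = 0.62800.
SE = √(0.233615 × 0.0041805) = 0.03125.
z = (0.67585 − 0.58144)/0.03125 = 0.09441/0.03125 = 3.021.
p-value = P(Z > 3.021) ≈ 0.0013. With α = 0.01, reject H₀.

z = 3.021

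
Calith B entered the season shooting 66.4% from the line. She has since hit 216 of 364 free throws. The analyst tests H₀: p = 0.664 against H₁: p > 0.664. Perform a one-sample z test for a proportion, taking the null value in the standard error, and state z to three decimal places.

p̂ = 216/364 ≈ 0.59341.
Under H₀, SE = √(0.664·0.336/364) = √(0.000612923) = 0.02476.
z = (0.59341 − 0.664)/0.02476 = -0.07059/0.02476 = -2.851.

z = -2.851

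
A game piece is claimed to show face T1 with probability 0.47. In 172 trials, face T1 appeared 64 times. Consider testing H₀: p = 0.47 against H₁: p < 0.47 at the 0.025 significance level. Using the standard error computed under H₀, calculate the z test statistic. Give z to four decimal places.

z = -2.5727

p̂ = 64/172 ≈ 0.372093.
Under H₀, SE = √(0.47·0.53/172) = √(0.00144826) = 0.038056.
z = (0.372093 − 0.47)/0.038056 = -0.097907/0.038056 = -2.5727.
p-value = P(Z < -2.573) ≈ 0.0050, so at α = 0.025 we reject H₀.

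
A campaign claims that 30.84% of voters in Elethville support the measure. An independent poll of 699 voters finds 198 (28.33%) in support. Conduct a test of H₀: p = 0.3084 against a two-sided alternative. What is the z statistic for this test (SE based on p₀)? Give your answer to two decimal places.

p̂ = 198/699 = 0.28326.
SE = √(p₀(1−p₀)/n) = √(0.21329/699) = 0.01747.
z = (0.28326 − 0.3084)/0.01747 = -0.02514/0.01747 = -1.44.

z = -1.44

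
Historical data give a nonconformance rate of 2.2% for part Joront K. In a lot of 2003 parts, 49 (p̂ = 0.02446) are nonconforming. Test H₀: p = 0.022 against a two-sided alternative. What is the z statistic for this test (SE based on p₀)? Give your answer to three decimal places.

z = 0.752

p̂ = 49/2003 = 0.024463.
Under H₀, SE = √(0.022·0.978/2003) = √(1.07419e-05) = 0.003277.
z = (0.024463 − 0.022)/0.003277 = 0.002463/0.003277 = 0.752.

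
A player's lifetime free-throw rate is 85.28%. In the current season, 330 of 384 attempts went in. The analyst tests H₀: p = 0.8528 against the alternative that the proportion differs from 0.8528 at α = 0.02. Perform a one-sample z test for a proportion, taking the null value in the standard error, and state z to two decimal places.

z = 0.36

p̂ = 330/384 ≈ 0.8594.
Standard error under H₀: √(0.8528×0.1472/384) = 0.0181.
z = (0.8594 − 0.8528)/0.0181 = 0.0066/0.0181 = 0.36.
Two-sided p-value ≈ 2·Φ(−0.364) = 0.7161. With α = 0.02, fail to reject H₀.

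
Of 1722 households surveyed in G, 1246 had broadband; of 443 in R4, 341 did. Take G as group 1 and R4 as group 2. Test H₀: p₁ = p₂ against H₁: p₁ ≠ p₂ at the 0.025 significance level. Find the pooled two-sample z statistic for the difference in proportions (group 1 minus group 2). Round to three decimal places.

z = -1.959

p̂₁ = 1246/1722 = 0.72358, p̂₂ = 341/443 = 0.76975.
Pooled p̂ = (1246+341)/(1722+443) = 1587/2165 = 0.73303.
SE = √(p̂(1−p̂)(1/n₁+1/n₂)) = √(0.73303·0.26697·0.00283806) = √(0.000555405) = 0.02357.
z = (0.72358 − 0.76975)/0.02357 = -0.04617/0.02357 = -1.959.
p-value = 2·P(Z > 1.959) ≈ 0.0501; since p > α = 0.025, fail to reject H₀.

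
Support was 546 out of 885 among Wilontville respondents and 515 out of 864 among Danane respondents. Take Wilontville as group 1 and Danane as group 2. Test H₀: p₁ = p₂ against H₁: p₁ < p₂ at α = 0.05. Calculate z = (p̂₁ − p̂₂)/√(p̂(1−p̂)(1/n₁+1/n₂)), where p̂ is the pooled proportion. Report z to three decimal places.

z = 0.894

p̂₁ = 546/885 = 0.61695, p̂₂ = 515/864 = 0.59606.
Pooled p̂ = (546+515)/(885+864) = 1061/1749 = 0.60663.
SE = √(0.23863 × 0.00228735) = 0.02336.
z = (0.61695 − 0.59606)/0.02336 = 0.02089/0.02336 = 0.894.
p-value = P(Z < 0.894) ≈ 0.8143; since p > α = 0.05, fail to reject H₀.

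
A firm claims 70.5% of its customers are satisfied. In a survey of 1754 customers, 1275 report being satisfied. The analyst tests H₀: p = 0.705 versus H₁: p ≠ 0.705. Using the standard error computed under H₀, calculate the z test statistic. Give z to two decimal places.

p̂ = 1275/1754 = 0.7269.
Under H₀, SE = √(0.705·0.295/1754) = √(0.000118572) = 0.0109.
z = (0.7269 − 0.705)/0.0109 = 0.0219/0.0109 = 2.01.
p-value = 2·P(Z > 2.012) ≈ 0.0442.

z = 2.01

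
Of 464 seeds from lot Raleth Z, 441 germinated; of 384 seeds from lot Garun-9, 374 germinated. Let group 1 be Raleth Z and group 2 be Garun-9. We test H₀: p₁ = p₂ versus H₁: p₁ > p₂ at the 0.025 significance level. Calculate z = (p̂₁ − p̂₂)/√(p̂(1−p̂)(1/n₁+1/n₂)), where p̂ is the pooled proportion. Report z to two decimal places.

p̂₁ = 441/464 = 0.95043, p̂₂ = 374/384 = 0.97396.
Pooled p̂ = (441+374)/(464+384) = 815/848 = 0.96108.
SE = √(p̂(1−p̂)(1/n₁+1/n₂)) = √(0.96108·0.03892·0.00475934) = √(0.000178003) = 0.01334.
z = (0.95043 − 0.97396)/0.01334 = -0.02353/0.01334 = -1.76.
p-value = P(Z > -1.763) ≈ 0.9611, so at α = 0.025 we fail to reject H₀.

z = -1.76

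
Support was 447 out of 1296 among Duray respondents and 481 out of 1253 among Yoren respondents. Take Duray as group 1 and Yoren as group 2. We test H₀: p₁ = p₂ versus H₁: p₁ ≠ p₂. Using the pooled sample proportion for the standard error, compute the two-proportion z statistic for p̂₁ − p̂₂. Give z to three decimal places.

z = -2.044

p̂₁ = 447/1296 = 0.344907, p̂₂ = 481/1253 = 0.383879.
Pooled p̂ = (447+481)/(1296+1253) = 928/2549 = 0.364064.
SE = √(p̂(1−p̂)(1/n₁+1/n₂)) = √(0.364064·0.635936·0.00156969) = √(0.000363417) = 0.019063.
z = (0.344907 − 0.383879)/0.019063 = -0.038972/0.019063 = -2.044.
p-value = 2·P(Z > 2.044) ≈ 0.0409.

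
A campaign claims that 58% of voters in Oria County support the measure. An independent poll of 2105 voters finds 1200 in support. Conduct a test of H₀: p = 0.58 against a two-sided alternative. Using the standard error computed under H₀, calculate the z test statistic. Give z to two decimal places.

p̂ = 1200/2105 ≈ 0.5701.
Under H₀, SE = √(0.58·0.42/2105) = √(0.000115724) = 0.0108.
z = (0.5701 − 0.58)/0.0108 = -0.0099/0.0108 = -0.92.
Two-sided p-value ≈ 2·Φ(−0.923) = 0.3560.

z = -0.92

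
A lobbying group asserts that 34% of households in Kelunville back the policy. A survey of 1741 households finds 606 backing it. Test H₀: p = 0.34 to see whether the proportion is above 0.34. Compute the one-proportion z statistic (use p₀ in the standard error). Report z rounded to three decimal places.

z = 0.711

p̂ = 606/1741 ≈ 0.348076.
Under H₀, SE = √(0.34·0.66/1741) = √(0.000128891) = 0.011353.
z = (0.348076 − 0.34)/0.011353 = 0.008076/0.011353 = 0.711.
p-value = P(Z > 0.711) ≈ 0.2384.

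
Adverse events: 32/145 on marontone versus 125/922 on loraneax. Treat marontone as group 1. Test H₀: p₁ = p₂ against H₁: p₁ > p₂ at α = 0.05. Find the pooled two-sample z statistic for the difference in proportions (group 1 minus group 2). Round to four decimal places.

z = 2.6895

p̂₁ = 32/145 ≈ 0.220690, p̂₂ = 125/922 ≈ 0.135575.
Pooled p̂ = (32+125)/(145+922) = 157/1067 = 0.147142.
SE = √(0.125491 × 0.00798115) = 0.031647.
z = (0.220690 − 0.135575)/0.031647 = 0.085115/0.031647 = 2.6895.
p-value = P(Z > 2.689) ≈ 0.0036. With α = 0.05, reject H₀.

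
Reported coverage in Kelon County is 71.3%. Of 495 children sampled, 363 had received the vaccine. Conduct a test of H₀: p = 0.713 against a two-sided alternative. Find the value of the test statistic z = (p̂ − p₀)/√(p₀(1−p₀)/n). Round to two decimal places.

z = 1.00

p̂ = 363/495 ≈ 0.7333.
SE = √(p₀(1−p₀)/n) = √(0.20463/495) = 0.0203.
z = (0.7333 − 0.713)/0.0203 = 0.0203/0.0203 = 1.00.
Two-sided p-value ≈ 2·Φ(−1.000) = 0.3173.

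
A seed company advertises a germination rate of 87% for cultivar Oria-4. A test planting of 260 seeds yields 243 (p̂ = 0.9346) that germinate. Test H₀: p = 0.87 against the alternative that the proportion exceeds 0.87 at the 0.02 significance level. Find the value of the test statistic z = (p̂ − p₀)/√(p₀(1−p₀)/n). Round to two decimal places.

p̂ = 243/260 = 0.93462.
Standard error under H₀: √(0.87×0.13/260) = 0.02086.
z = (0.93462 − 0.87)/0.02086 = 0.06462/0.02086 = 3.10.
p-value = P(Z > 3.098) ≈ 0.0010; since p < α = 0.02, reject H₀.

z = 3.10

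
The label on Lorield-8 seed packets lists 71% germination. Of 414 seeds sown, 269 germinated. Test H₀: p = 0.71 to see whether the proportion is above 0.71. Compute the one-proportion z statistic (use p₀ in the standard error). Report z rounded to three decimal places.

z = -2.701

p̂ = 269/414 = 0.64976.
Under H₀, SE = √(0.71·0.29/414) = √(0.000497343) = 0.02230.
z = (0.64976 − 0.71)/0.02230 = -0.06024/0.02230 = -2.701.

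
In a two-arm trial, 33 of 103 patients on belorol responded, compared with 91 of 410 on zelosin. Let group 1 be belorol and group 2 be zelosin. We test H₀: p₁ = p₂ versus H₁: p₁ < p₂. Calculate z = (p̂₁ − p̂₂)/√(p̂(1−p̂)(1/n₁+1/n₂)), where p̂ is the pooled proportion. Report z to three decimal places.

z = 2.086

p̂₁ = 33/103 = 0.32039, p̂₂ = 91/410 = 0.22195.
Pooled p̂ = (33+91)/(103+410) = 124/513 = 0.24172.
SE = √(p̂(1−p̂)(1/n₁+1/n₂)) = √(0.24172·0.75828·0.0121478) = √(0.00222655) = 0.04719.
z = (0.32039 − 0.22195)/0.04719 = 0.09844/0.04719 = 2.086.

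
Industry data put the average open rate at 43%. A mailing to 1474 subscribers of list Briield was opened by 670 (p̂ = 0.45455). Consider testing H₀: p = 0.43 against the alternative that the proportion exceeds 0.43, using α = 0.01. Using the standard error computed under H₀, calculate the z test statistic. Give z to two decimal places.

z = 1.90

p̂ = 670/1474 = 0.4545.
Under H₀, SE = √(0.43·0.57/1474) = √(0.000166282) = 0.0129.
z = (0.4545 − 0.43)/0.0129 = 0.0245/0.0129 = 1.90.
p-value = P(Z > 1.903) ≈ 0.0285. With α = 0.01, fail to reject H₀.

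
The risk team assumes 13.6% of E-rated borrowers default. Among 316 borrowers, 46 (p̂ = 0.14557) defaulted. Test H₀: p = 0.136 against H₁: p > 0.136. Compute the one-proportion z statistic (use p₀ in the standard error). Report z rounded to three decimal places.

p̂ = 46/316 ≈ 0.14557.
Under H₀, SE = √(0.136·0.864/316) = √(0.000371848) = 0.01928.
z = (0.14557 − 0.136)/0.01928 = 0.00957/0.01928 = 0.496.
p-value = P(Z > 0.496) ≈ 0.3099.

z = 0.496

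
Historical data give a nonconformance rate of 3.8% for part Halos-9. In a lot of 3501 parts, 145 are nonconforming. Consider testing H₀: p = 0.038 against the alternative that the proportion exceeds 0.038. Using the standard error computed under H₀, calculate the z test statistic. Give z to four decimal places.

z = 1.0574

p̂ = 145/3501 = 0.0414167.
SE = √(p₀(1−p₀)/n) = √(0.036556/3501) = 0.0032313.
z = (0.0414167 − 0.038)/0.0032313 = 0.0034167/0.0032313 = 1.0574.
p-value = P(Z > 1.057) ≈ 0.1452.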